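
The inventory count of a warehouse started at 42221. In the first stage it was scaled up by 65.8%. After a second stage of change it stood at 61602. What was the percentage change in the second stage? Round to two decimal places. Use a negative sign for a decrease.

After the first stage: 42221 × 1.658 = 70002.418.
Second-stage multiplier: 61602 ÷ 70002.418 ≈ 0.879998.
That is a change of -12.00%.

-12.00%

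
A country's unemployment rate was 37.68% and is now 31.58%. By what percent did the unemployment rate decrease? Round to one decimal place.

16.2%

The change is 31.58 − 37.68 = -6.10 percentage points.
Relative to the original 37.68%, that is -6.10 ÷ 37.68 ≈ -16.2%.
So the unemployment rate fell by 16.2%.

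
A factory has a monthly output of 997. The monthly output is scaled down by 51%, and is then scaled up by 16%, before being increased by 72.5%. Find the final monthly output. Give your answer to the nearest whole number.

978

Each change multiplies by a factor: 0.49 × 1.16 × 1.725 = 0.98049.
997 × 0.98049 = 977.54853 ≈ 978.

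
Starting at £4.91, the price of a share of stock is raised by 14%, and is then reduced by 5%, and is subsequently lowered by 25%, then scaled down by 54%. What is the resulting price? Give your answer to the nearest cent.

£1.83

Each change multiplies by a factor: 1.14 × 0.95 × 0.75 × 0.46 = 0.373635.
£4.91 × 0.373635 = £1.83454785 ≈ £1.83.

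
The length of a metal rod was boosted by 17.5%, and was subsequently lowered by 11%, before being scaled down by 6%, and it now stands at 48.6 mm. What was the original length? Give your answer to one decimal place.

Undoing the 6% decrease: 48.6 ÷ 0.94 ≈ 51.702128.
Undoing the 11% decrease: 51.702128 ÷ 0.89 ≈ 58.092279.
Undoing the 17.5% increase: 58.092279 ÷ 1.175 ≈ 49.4 mm.

49.4 mm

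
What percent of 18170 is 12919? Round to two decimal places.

71.10%

12919 ÷ 18170 ≈ 71.10%.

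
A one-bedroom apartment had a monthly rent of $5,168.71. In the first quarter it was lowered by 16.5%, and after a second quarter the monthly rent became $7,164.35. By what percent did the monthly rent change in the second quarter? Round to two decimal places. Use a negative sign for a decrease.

After the first quarter: $5,168.71 × 0.835 = $4315.87285.
Second-quarter multiplier: $7,164.35 ÷ $4315.87285 ≈ 1.66.
That is a change of 66.00%.

66.00%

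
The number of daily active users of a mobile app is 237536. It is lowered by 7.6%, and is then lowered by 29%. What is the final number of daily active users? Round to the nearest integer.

155833

Each change multiplies by a factor: 0.924 × 0.71 = 0.65604.
237536 × 0.65604 = 155833.11744 ≈ 155833.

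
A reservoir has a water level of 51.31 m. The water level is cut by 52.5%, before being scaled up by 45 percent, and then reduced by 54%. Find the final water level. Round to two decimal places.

Apply the 52.5% decrease: 51.31 × 0.475 = 24.37225.
Apply the 45% increase: 24.37225 × 1.45 = 35.3397625.
54% decrease: 35.3397625 × 0.46 = 16.25629075 ≈ 16.26.

16.26 m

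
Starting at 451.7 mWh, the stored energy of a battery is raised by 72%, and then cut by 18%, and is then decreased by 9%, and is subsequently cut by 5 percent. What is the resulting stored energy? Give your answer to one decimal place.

Apply the 72% increase: 451.7 × 1.72 = 776.924.
18% decrease: 776.924 × 0.82 = 637.07768.
After the 9% decrease: 637.07768 × 0.91 = 579.7406888.
After the 5% decrease: 579.7406888 × 0.95 = 550.75365436 ≈ 550.8.

550.8 mWh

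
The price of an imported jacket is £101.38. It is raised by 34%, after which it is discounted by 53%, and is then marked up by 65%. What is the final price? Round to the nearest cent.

£105.35

Apply the 34% increase: £101.38 × 1.34 = £135.8492.
53% decrease: £135.8492 × 0.47 = £63.849124.
Apply the 65% increase: £63.849124 × 1.65 = £105.3510546 ≈ £105.35.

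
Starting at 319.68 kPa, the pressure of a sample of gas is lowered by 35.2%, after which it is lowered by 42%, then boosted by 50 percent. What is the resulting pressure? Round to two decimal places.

180.22 kPa

After the 35.2% decrease: 319.68 × 0.648 = 207.15264.
42% decrease: 207.15264 × 0.58 = 120.1485312.
Apply the 50% increase: 120.1485312 × 1.5 = 180.2227968 ≈ 180.22.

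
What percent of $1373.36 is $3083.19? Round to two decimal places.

$3083.19 ÷ $1373.36 ≈ 224.50%.

224.50%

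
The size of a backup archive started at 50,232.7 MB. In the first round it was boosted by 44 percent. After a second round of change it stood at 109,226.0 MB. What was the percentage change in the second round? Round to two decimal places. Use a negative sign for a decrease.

After the first round: 50,232.7 × 1.44 = 72335.088.
Second-round multiplier: 109,226.0 ÷ 72335.088 ≈ 1.51.
That is a change of 51.00%.

51.00%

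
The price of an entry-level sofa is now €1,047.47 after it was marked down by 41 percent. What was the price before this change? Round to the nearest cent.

€1,775.37

The overall multiplier applied was 0.59.
So the original price was €1,047.47 ÷ 0.59 ≈ €1,775.37.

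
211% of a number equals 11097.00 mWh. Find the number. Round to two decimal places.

5259.24 mWh

11097.00 mWh ÷ 2.11 ≈ 5259.24 mWh.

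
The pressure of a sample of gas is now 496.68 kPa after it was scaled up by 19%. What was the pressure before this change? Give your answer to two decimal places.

417.38 kPa

The overall multiplier applied was 1.19.
So the original pressure was 496.68 ÷ 1.19 ≈ 417.38 kPa.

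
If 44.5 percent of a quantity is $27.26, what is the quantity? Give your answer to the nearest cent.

$27.26 ÷ 0.445 ≈ $61.26.

$61.26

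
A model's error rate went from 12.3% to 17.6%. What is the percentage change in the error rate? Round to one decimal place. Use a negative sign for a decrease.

43.1%

The change is 17.6 − 12.3 = 5.3 percentage points.
Relative to the original 12.3%, that is 5.3 ÷ 12.3 ≈ 43.1%.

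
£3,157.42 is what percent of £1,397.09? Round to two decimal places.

226.00%

£3,157.42 ÷ £1,397.09 ≈ 226.00%.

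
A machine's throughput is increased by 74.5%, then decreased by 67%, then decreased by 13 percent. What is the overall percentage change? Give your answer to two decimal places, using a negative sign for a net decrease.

The combined multiplier is 1.745 × 0.33 × 0.87 = 0.5009895.
That corresponds to a decrease of 49.90%.

-49.90%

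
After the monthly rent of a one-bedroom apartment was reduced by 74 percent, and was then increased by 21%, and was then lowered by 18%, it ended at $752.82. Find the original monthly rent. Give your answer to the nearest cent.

The overall multiplier applied was 0.26 × 1.21 × 0.82 = 0.257972.
So the original monthly rent was $752.82 ÷ 0.257972 ≈ $2918.22.

$2918.22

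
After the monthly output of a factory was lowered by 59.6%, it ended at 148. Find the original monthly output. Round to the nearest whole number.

366

The overall multiplier applied was 0.404.
So the original monthly output was 148 ÷ 0.404 ≈ 366.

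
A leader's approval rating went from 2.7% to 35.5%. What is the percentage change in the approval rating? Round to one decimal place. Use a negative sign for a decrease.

The change is 35.5 − 2.7 = 32.8 percentage points.
Relative to the original 2.7%, that is 32.8 ÷ 2.7 ≈ 1214.8%.

1214.8%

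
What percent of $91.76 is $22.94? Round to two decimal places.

25.00%

$22.94 ÷ $91.76 = 25.00%.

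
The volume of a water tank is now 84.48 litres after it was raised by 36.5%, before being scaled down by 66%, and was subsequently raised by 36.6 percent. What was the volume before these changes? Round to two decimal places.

The overall multiplier applied was 1.365 × 0.34 × 1.366 = 0.6339606.
So the original volume was 84.48 ÷ 0.6339606 ≈ 133.26 litres.

133.26 litres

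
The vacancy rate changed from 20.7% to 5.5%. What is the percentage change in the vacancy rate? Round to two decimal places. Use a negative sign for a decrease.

-73.43%

The change is 5.5 − 20.7 = -15.2 percentage points.
Relative to the original 20.7%, that is -15.2 ÷ 20.7 ≈ -73.43%.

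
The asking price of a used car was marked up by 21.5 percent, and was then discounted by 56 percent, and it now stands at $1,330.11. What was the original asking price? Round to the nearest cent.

The overall multiplier applied was 1.215 × 0.44 = 0.5346.
So the original asking price was $1,330.11 ÷ 0.5346 ≈ $2,488.05.

$2,488.05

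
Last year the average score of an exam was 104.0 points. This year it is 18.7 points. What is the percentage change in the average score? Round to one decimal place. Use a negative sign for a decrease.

-82.0%

Change: 18.7 − 104.0 = -85.3.
Relative to the original: -85.3 ÷ 104.0 ≈ -82.0%.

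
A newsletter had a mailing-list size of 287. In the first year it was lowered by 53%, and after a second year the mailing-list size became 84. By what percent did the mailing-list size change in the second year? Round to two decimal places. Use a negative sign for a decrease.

After the first year: 287 × 0.47 = 134.89.
Second-year multiplier: 84 ÷ 134.89 ≈ 0.62273.
That is a change of -37.73%.

-37.73%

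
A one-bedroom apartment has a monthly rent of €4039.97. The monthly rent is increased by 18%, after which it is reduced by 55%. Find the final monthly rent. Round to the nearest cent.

18% increase: €4039.97 × 1.18 = €4767.1646.
After the 55% decrease: €4767.1646 × 0.45 = €2145.22407 ≈ €2145.22.

€2145.22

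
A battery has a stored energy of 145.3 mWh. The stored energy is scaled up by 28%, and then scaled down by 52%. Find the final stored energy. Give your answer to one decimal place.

28% increase: 145.3 × 1.28 = 185.984.
Apply the 52% decrease: 185.984 × 0.48 = 89.27232 ≈ 89.3.

89.3 mWh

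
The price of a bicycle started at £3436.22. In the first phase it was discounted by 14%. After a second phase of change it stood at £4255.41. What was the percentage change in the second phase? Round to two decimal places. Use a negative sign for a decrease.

After the first phase: £3436.22 × 0.86 = £2955.1492.
Second-phase multiplier: £4255.41 ÷ £2955.1492 ≈ 1.439998.
That is a change of 44.00%.

44.00%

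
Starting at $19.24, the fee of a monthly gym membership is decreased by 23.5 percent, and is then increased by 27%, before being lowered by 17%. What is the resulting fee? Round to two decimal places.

$15.51

After the 23.5% decrease: $19.24 × 0.765 = $14.7186.
Apply the 27% increase: $14.7186 × 1.27 = $18.692622.
Apply the 17% decrease: $18.692622 × 0.83 = $15.51487626 ≈ $15.51.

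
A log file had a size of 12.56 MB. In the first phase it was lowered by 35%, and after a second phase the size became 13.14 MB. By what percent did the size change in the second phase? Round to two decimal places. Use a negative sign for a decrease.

60.95%

After the first phase: 12.56 × 0.65 = 8.164.
Second-phase multiplier: 13.14 ÷ 8.164 ≈ 1.609505.
That is a change of 60.95%.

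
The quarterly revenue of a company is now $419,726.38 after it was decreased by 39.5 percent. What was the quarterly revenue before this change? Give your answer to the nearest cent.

$693,762.61

The overall multiplier applied was 0.605.
So the original quarterly revenue was $419,726.38 ÷ 0.605 ≈ $693,762.61.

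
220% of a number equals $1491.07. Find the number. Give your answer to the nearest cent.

$1491.07 ÷ 2.2 ≈ $677.76.

$677.76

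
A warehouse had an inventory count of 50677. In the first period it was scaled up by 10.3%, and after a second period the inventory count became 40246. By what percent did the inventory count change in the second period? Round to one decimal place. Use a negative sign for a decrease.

-28.0%

After the first period: 50677 × 1.103 = 55896.731.
Second-period multiplier: 40246 ÷ 55896.731 ≈ 0.72001.
That is a change of -28.0%.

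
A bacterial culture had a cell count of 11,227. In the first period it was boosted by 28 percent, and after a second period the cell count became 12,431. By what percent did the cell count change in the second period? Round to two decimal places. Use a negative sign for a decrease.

-13.50%

After the first period: 11,227 × 1.28 = 14370.56.
Second-period multiplier: 12,431 ÷ 14370.56 ≈ 0.865032.
That is a change of -13.50%.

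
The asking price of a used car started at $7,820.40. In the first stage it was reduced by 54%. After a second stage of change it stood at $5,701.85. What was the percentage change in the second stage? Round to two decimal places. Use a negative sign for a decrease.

58.50%

After the first stage: $7,820.40 × 0.46 = $3597.384.
Second-stage multiplier: $5,701.85 ÷ $3597.384 ≈ 1.584999.
That is a change of 58.50%.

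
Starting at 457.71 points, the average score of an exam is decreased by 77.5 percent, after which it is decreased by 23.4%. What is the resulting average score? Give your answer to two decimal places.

Each change multiplies by a factor: 0.225 × 0.766 = 0.17235.
457.71 × 0.17235 = 78.8863185 ≈ 78.89.

78.89 points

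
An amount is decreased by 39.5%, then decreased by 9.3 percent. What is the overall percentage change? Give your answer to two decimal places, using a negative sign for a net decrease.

-45.13%

The combined multiplier is 0.605 × 0.907 = 0.548735.
That corresponds to a decrease of 45.13%.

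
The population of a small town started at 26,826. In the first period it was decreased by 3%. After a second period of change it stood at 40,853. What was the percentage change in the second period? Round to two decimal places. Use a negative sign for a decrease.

57.00%

After the first period: 26,826 × 0.97 = 26021.22.
Second-period multiplier: 40,853 ÷ 26021.22 ≈ 1.569988.
That is a change of 57.00%.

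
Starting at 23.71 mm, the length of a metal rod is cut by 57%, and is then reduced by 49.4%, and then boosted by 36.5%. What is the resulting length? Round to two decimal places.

7.04 mm

57% decrease: 23.71 × 0.43 = 10.1953.
After the 49.4% decrease: 10.1953 × 0.506 = 5.1588218.
After the 36.5% increase: 5.1588218 × 1.365 = 7.041791757 ≈ 7.04.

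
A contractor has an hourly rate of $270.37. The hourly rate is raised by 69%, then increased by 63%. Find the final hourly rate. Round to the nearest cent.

$744.79

69% increase: $270.37 × 1.69 = $456.9253.
After the 63% increase: $456.9253 × 1.63 = $744.788239 ≈ $744.79.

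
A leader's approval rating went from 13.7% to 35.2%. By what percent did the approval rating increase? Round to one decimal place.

156.9%

The change is 35.2 − 13.7 = 21.5 percentage points.
Relative to the original 13.7%, that is 21.5 ÷ 13.7 ≈ 156.9%.
So the approval rating rose by 156.9%.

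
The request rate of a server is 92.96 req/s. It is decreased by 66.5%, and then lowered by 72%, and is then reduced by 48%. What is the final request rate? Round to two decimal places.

After the 66.5% decrease: 92.96 × 0.335 = 31.1416.
72% decrease: 31.1416 × 0.28 = 8.719648.
After the 48% decrease: 8.719648 × 0.52 = 4.53421696 ≈ 4.53.

4.53 req/s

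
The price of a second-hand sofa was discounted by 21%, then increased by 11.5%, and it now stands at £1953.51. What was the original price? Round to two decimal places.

£2217.76

The overall multiplier applied was 0.79 × 1.115 = 0.88085.
So the original price was £1953.51 ÷ 0.88085 ≈ £2217.76.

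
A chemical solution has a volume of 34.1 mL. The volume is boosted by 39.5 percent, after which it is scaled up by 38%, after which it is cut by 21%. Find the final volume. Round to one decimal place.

51.9 mL

39.5% increase: 34.1 × 1.395 = 47.5695.
After the 38% increase: 47.5695 × 1.38 = 65.64591.
Apply the 21% decrease: 65.64591 × 0.79 = 51.8602689 ≈ 51.9.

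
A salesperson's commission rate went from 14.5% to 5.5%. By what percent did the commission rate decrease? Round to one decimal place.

62.1%

The change is 5.5 − 14.5 = -9.0 percentage points.
Relative to the original 14.5%, that is -9.0 ÷ 14.5 ≈ -62.1%.
So the commission rate fell by 62.1%.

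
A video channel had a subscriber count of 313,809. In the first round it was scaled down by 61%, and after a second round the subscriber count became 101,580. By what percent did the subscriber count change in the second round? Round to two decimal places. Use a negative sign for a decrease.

After the first round: 313,809 × 0.39 = 122385.51.
Second-round multiplier: 101,580 ÷ 122385.51 ≈ 0.83.
That is a change of -17.00%.

-17.00%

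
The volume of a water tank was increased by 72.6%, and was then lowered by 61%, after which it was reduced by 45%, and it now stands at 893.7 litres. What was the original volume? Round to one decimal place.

Undoing the 45% decrease: 893.7 ÷ 0.55 ≈ 1624.909091.
Undoing the 61% decrease: 1624.909091 ÷ 0.39 ≈ 4166.433567.
Undoing the 72.6% increase: 4166.433567 ÷ 1.726 ≈ 2,413.9 litres.

2,413.9 litres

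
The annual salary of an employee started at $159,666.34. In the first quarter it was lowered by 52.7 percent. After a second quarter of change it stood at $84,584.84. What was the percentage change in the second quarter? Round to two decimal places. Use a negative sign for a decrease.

After the first quarter: $159,666.34 × 0.473 = $75522.17882.
Second-quarter multiplier: $84,584.84 ÷ $75522.17882 ≈ 1.12.
That is a change of 12.00%.

12.00%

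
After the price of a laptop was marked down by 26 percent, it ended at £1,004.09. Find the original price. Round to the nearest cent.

£1,356.88

The overall multiplier applied was 0.74.
So the original price was £1,004.09 ÷ 0.74 ≈ £1,356.88.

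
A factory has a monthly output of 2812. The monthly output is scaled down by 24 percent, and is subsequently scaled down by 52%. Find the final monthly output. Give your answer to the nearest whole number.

1026

Each change multiplies by a factor: 0.76 × 0.48 = 0.3648.
2812 × 0.3648 = 1025.8176 ≈ 1026.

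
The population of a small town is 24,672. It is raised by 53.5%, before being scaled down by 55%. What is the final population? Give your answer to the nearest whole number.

Each change multiplies by a factor: 1.535 × 0.45 = 0.69075.
24,672 × 0.69075 = 17042.184 ≈ 17,042.

17,042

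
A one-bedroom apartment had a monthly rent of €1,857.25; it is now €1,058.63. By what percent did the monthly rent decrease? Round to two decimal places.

Change: €1,058.63 − €1,857.25 = -€798.62.
Relative to the original: -€798.62 ÷ €1,857.25 ≈ -43.00%.
So the monthly rent decreased by 43.00%.

43.00%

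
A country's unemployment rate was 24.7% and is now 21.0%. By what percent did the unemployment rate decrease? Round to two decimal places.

14.98%

The change is 21.0 − 24.7 = -3.7 percentage points.
Relative to the original 24.7%, that is -3.7 ÷ 24.7 ≈ -14.98%.
So the unemployment rate fell by 14.98%.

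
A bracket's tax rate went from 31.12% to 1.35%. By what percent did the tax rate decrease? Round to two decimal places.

The change is 1.35 − 31.12 = -29.77 percentage points.
Relative to the original 31.12%, that is -29.77 ÷ 31.12 ≈ -95.66%.
So the tax rate fell by 95.66%.

95.66%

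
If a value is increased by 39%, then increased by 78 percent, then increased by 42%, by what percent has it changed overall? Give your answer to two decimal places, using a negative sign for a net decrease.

The combined multiplier is 1.39 × 1.78 × 1.42 = 3.513364.
That corresponds to an increase of 251.34%.

251.34%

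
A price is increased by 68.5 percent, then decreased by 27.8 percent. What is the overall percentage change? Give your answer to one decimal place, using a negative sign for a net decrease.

The combined multiplier is 1.685 × 0.722 = 1.21657.
That corresponds to an increase of 21.7%.

21.7%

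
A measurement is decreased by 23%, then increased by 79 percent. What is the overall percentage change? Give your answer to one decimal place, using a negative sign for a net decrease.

37.8%

The combined multiplier is 0.77 × 1.79 = 1.3783.
That corresponds to an increase of 37.8%.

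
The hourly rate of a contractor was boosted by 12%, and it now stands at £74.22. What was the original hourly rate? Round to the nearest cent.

The overall multiplier applied was 1.12.
So the original hourly rate was £74.22 ÷ 1.12 ≈ £66.27.

£66.27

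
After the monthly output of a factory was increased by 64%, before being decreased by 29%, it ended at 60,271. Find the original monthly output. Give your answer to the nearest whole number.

51,761

The overall multiplier applied was 1.64 × 0.71 = 1.1644.
So the original monthly output was 60,271 ÷ 1.1644 ≈ 51,761.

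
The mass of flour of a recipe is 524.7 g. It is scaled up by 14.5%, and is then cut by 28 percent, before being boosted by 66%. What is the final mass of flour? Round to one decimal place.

Apply the 14.5% increase: 524.7 × 1.145 = 600.7815.
After the 28% decrease: 600.7815 × 0.72 = 432.56268.
Apply the 66% increase: 432.56268 × 1.66 = 718.0540488 ≈ 718.1.

718.1 g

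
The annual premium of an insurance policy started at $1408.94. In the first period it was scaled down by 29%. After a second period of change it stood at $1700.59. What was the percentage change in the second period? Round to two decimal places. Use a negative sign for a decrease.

After the first period: $1408.94 × 0.71 = $1000.3474.
Second-period multiplier: $1700.59 ÷ $1000.3474 ≈ 1.699999.
That is a change of 70.00%.

70.00%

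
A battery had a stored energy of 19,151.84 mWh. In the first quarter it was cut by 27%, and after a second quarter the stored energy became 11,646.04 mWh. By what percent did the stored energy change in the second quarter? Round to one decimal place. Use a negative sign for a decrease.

-16.7%

After the first quarter: 19,151.84 × 0.73 = 13980.8432.
Second-quarter multiplier: 11,646.04 ÷ 13980.8432 ≈ 0.833.
That is a change of -16.7%.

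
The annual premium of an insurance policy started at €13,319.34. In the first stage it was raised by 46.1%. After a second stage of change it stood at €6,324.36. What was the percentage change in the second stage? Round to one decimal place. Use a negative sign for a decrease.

After the first stage: €13,319.34 × 1.461 = €19459.55574.
Second-stage multiplier: €6,324.36 ÷ €19459.55574 ≈ 0.325.
That is a change of -67.5%.

-67.5%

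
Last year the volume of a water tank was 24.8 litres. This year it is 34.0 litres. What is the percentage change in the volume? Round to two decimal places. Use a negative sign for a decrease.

Change: 34.0 − 24.8 = 9.2.
Relative to the original: 9.2 ÷ 24.8 ≈ 37.10%.

37.10%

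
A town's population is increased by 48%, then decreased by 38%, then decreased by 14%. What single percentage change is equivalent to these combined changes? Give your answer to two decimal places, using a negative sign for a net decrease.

-21.09%

A 48% increase multiplies by 1.48.
Then a 38% decrease: 1.48 × 0.62 = 0.9176.
Then a 14% decrease: 0.9176 × 0.86 = 0.789136.
Overall factor 0.789136, i.e. -21.09%.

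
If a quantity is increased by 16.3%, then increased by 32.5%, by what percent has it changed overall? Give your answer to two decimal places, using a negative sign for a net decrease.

54.10%

A 16.3% increase multiplies by 1.163.
Then a 32.5% increase: 1.163 × 1.325 = 1.540975.
Overall factor 1.540975, i.e. 54.10%.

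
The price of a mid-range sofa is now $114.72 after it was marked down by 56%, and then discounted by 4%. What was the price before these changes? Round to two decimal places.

The overall multiplier applied was 0.44 × 0.96 = 0.4224.
So the original price was $114.72 ÷ 0.4224 ≈ $271.59.

$271.59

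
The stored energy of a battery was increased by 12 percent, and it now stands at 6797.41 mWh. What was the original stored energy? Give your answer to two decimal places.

The overall multiplier applied was 1.12.
So the original stored energy was 6797.41 ÷ 1.12 ≈ 6069.12 mWh.

6069.12 mWh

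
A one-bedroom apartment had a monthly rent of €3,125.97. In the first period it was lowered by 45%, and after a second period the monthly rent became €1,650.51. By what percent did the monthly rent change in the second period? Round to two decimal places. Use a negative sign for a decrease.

After the first period: €3,125.97 × 0.55 = €1719.2835.
Second-period multiplier: €1,650.51 ÷ €1719.2835 ≈ 0.959999.
That is a change of -4.00%.

-4.00%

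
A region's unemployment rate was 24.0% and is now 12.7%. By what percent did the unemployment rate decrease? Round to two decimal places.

The change is 12.7 − 24.0 = -11.3 percentage points.
Relative to the original 24.0%, that is -11.3 ÷ 24.0 ≈ -47.08%.
So the unemployment rate fell by 47.08%.

47.08%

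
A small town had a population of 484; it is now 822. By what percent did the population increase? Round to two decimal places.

69.83%

Change: 822 − 484 = 338.
Relative to the original: 338 ÷ 484 ≈ 69.83%.
So the population increased by 69.83%.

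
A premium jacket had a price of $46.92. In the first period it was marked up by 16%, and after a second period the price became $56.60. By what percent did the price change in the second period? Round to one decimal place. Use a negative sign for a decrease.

After the first period: $46.92 × 1.16 = $54.4272.
Second-period multiplier: $56.60 ÷ $54.4272 ≈ 1.03992.
That is a change of 4.0%.

4.0%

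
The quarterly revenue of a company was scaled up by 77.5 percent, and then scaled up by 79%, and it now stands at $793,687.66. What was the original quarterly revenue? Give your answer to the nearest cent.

$249,803.34

Undoing the 79% increase: $793,687.66 ÷ 1.79 ≈ $443400.927374.
Undoing the 77.5% increase: $443400.927374 ÷ 1.775 ≈ $249,803.34.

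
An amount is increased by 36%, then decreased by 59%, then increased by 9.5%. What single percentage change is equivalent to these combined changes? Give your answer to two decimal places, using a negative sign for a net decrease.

A 36% increase multiplies by 1.36.
Then a 59% decrease: 1.36 × 0.41 = 0.5576.
Then a 9.5% increase: 0.5576 × 1.095 = 0.610572.
Overall factor 0.610572, i.e. -38.94%.

-38.94%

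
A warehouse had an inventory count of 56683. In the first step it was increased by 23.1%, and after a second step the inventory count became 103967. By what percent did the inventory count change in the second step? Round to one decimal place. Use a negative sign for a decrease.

49.0%

After the first step: 56683 × 1.231 = 69776.773.
Second-step multiplier: 103967 ÷ 69776.773 ≈ 1.48999.
That is a change of 49.0%.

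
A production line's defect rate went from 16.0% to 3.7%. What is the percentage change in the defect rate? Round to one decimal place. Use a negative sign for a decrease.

The change is 3.7 − 16.0 = -12.3 percentage points.
Relative to the original 16.0%, that is -12.3 ÷ 16.0 ≈ -76.9%.

-76.9%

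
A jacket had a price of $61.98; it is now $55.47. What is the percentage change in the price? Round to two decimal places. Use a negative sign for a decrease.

Change: $55.47 − $61.98 = -$6.51.
Relative to the original: -$6.51 ÷ $61.98 ≈ -10.50%.

-10.50%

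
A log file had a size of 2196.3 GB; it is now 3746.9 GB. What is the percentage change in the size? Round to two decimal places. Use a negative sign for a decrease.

Change: 3746.9 − 2196.3 = 1550.6.
Relative to the original: 1550.6 ÷ 2196.3 ≈ 70.60%.

70.60%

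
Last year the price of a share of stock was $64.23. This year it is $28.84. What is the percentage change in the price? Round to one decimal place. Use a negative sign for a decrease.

-55.1%

Change: $28.84 − $64.23 = -$35.39.
Relative to the original: -$35.39 ÷ $64.23 ≈ -55.1%.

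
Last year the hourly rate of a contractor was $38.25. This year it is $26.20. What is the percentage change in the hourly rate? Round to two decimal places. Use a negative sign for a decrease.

-31.50%

Change: $26.20 − $38.25 = -$12.05.
Relative to the original: -$12.05 ÷ $38.25 ≈ -31.50%.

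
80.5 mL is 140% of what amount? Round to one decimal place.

80.5 mL ÷ 1.4 = 57.5 mL.

57.5 mL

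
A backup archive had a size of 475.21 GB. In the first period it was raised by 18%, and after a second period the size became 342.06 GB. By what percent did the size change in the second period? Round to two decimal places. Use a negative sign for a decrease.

After the first period: 475.21 × 1.18 = 560.7478.
Second-period multiplier: 342.06 ÷ 560.7478 ≈ 0.610007.
That is a change of -39.00%.

-39.00%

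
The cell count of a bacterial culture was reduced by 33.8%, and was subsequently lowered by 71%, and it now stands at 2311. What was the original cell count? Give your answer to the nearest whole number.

The overall multiplier applied was 0.662 × 0.29 = 0.19198.
So the original cell count was 2311 ÷ 0.19198 ≈ 12038.

12038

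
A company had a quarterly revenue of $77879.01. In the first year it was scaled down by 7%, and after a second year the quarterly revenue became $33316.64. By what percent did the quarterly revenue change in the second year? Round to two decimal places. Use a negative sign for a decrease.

After the first year: $77879.01 × 0.93 = $72427.4793.
Second-year multiplier: $33316.64 ÷ $72427.4793 ≈ 0.46.
That is a change of -54.00%.

-54.00%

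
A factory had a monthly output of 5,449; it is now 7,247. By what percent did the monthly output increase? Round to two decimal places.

Change: 7,247 − 5,449 = 1,798.
Relative to the original: 1,798 ÷ 5,449 ≈ 33.00%.
So the monthly output increased by 33.00%.

33.00%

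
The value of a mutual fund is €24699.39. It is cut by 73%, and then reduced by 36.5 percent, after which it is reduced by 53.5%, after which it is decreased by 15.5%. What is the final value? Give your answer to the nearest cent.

After the 73% decrease: €24699.39 × 0.27 = €6668.8353.
36.5% decrease: €6668.8353 × 0.635 = €4234.7104155.
Apply the 53.5% decrease: €4234.7104155 × 0.465 = €1969.1403432075.
Apply the 15.5% decrease: €1969.1403432075 × 0.845 = €1663.9235900103375 ≈ €1663.92.

€1663.92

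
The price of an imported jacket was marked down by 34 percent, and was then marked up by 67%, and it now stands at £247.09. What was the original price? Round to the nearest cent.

Undoing the 67% increase: £247.09 ÷ 1.67 ≈ £147.958084.
Undoing the 34% decrease: £147.958084 ÷ 0.66 ≈ £224.18.

£224.18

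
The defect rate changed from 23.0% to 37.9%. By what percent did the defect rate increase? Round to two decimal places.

The change is 37.9 − 23.0 = 14.9 percentage points.
Relative to the original 23.0%, that is 14.9 ÷ 23.0 ≈ 64.78%.
So the defect rate rose by 64.78%.

64.78%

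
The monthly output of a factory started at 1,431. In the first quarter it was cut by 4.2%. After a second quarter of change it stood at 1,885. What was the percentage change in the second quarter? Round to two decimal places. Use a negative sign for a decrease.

37.50%

After the first quarter: 1,431 × 0.958 = 1370.898.
Second-quarter multiplier: 1,885 ÷ 1370.898 ≈ 1.375011.
That is a change of 37.50%.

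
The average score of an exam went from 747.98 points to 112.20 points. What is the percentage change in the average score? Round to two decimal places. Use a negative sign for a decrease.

-85.00%

Change: 112.20 − 747.98 = -635.78.
Relative to the original: -635.78 ÷ 747.98 ≈ -85.00%.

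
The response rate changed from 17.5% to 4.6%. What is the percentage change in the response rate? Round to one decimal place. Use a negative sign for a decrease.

The change is 4.6 − 17.5 = -12.9 percentage points.
Relative to the original 17.5%, that is -12.9 ÷ 17.5 ≈ -73.7%.

-73.7%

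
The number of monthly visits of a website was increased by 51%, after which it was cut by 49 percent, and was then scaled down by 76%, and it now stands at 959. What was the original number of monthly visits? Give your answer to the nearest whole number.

The overall multiplier applied was 1.51 × 0.51 × 0.24 = 0.184824.
So the original number of monthly visits was 959 ÷ 0.184824 ≈ 5,189.

5,189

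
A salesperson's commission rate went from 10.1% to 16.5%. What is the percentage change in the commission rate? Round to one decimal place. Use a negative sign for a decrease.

The change is 16.5 − 10.1 = 6.4 percentage points.
Relative to the original 10.1%, that is 6.4 ÷ 10.1 ≈ 63.4%.

63.4%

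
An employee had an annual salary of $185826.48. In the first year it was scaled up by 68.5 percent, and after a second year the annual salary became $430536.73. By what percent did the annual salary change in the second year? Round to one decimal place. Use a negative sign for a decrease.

37.5%

After the first year: $185826.48 × 1.685 = $313117.6188.
Second-year multiplier: $430536.73 ÷ $313117.6188 ≈ 1.375.
That is a change of 37.5%.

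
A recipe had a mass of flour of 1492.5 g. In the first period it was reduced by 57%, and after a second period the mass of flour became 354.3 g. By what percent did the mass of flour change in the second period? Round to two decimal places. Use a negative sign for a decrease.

-44.79%

After the first period: 1492.5 × 0.43 = 641.775.
Second-period multiplier: 354.3 ÷ 641.775 ≈ 0.552063.
That is a change of -44.79%.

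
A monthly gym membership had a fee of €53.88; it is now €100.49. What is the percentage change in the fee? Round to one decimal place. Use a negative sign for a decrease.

86.5%

Change: €100.49 − €53.88 = €46.61.
Relative to the original: €46.61 ÷ €53.88 ≈ 86.5%.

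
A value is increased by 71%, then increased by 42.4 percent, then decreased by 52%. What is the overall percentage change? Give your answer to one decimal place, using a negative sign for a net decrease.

A 71% increase multiplies by 1.71.
Then a 42.4% increase: 1.71 × 1.424 = 2.43504.
Then a 52% decrease: 2.43504 × 0.48 = 1.1688192.
Overall factor 1.1688192, i.e. 16.9%.

16.9%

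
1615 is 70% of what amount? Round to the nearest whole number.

2307

1615 ÷ 0.7 ≈ 2307.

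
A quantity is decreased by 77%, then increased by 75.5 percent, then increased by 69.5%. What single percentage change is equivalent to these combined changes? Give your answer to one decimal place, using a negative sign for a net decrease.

-31.6%

A 77% decrease multiplies by 0.23.
Then a 75.5% increase: 0.23 × 1.755 = 0.40365.
Then a 69.5% increase: 0.40365 × 1.695 = 0.68418675.
Overall factor 0.68418675, i.e. -31.6%.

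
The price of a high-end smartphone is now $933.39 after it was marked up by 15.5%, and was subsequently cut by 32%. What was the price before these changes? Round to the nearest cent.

Undoing the 32% decrease: $933.39 ÷ 0.68 ≈ $1372.632353.
Undoing the 15.5% increase: $1372.632353 ÷ 1.155 ≈ $1188.43.

$1188.43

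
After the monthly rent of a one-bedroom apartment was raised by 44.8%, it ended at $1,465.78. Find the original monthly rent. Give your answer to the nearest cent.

The overall multiplier applied was 1.448.
So the original monthly rent was $1,465.78 ÷ 1.448 ≈ $1,012.28.

$1,012.28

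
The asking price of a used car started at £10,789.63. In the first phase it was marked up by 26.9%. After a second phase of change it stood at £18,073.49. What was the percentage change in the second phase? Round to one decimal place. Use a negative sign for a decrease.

After the first phase: £10,789.63 × 1.269 = £13692.04047.
Second-phase multiplier: £18,073.49 ÷ £13692.04047 ≈ 1.32.
That is a change of 32.0%.

32.0%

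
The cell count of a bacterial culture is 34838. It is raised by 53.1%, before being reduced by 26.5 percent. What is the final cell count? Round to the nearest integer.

39203

Each change multiplies by a factor: 1.531 × 0.735 = 1.125285.
34838 × 1.125285 = 39202.67883 ≈ 39203.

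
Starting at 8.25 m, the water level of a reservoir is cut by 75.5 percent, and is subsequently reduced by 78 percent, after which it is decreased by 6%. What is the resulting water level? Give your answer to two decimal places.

75.5% decrease: 8.25 × 0.245 = 2.02125.
78% decrease: 2.02125 × 0.22 = 0.444675.
6% decrease: 0.444675 × 0.94 = 0.4179945 ≈ 0.42.

0.42 m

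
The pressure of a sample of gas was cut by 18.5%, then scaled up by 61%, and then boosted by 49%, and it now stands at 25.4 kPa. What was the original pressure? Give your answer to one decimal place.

The overall multiplier applied was 0.815 × 1.61 × 1.49 = 1.9551035.
So the original pressure was 25.4 ÷ 1.9551035 ≈ 13.0 kPa.

13.0 kPa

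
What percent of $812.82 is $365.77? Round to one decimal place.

45.0%

$365.77 ÷ $812.82 ≈ 45.0%.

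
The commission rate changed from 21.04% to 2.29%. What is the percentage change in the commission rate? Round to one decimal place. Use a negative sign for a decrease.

-89.1%

The change is 2.29 − 21.04 = -18.75 percentage points.
Relative to the original 21.04%, that is -18.75 ÷ 21.04 ≈ -89.1%.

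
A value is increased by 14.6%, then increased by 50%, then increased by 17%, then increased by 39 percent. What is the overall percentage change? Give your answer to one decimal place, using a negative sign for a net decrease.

The combined multiplier is 1.146 × 1.5 × 1.17 × 1.39 = 2.7956097.
That corresponds to an increase of 179.6%.

179.6%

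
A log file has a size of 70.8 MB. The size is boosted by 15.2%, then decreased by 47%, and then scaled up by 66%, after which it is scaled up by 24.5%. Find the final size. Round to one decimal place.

89.3 MB

Each change multiplies by a factor: 1.152 × 0.53 × 1.66 × 1.245 = 1.261844352.
70.8 × 1.261844352 = 89.3385801216 ≈ 89.3.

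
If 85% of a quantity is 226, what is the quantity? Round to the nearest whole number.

266

226 ÷ 0.85 ≈ 266.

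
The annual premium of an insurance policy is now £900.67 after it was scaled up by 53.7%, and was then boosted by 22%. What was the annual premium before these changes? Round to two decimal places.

£480.32

The overall multiplier applied was 1.537 × 1.22 = 1.87514.
So the original annual premium was £900.67 ÷ 1.87514 ≈ £480.32.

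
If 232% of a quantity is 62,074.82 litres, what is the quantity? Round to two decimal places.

62,074.82 litres ÷ 2.32 ≈ 26,756.39 litres.

26,756.39 litres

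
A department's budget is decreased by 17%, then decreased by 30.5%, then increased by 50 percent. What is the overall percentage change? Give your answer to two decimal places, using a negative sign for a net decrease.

A 17% decrease multiplies by 0.83.
Then a 30.5% decrease: 0.83 × 0.695 = 0.57685.
Then a 50% increase: 0.57685 × 1.5 = 0.865275.
Overall factor 0.865275, i.e. -13.47%.

-13.47%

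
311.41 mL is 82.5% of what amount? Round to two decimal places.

377.47 mL

311.41 mL ÷ 0.825 ≈ 377.47 mL.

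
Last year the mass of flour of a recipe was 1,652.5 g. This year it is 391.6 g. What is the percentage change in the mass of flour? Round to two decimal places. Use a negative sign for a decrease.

Change: 391.6 − 1,652.5 = -1,260.9.
Relative to the original: -1,260.9 ÷ 1,652.5 ≈ -76.30%.

-76.30%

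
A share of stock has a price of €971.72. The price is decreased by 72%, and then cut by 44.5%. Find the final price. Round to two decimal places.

€151.01

Each change multiplies by a factor: 0.28 × 0.555 = 0.1554.
€971.72 × 0.1554 = €151.005288 ≈ €151.01.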